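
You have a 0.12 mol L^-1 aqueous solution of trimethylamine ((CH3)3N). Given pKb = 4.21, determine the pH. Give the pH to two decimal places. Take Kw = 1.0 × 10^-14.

pH = 11.43

(CH3)3N + H2O ⇌ (CH3)3NH+ + OH-
Kb = 10^(−4.21) = 6.17 × 10^-5
Kb = [OH-]²/(0.12 − [OH-]) = 6.17 × 10^-5
Since Kb ≪ C₀, [OH-] ≈ √(Kb·C₀) = 2.72 × 10^-3 M.
Check: 2.3% ionized — well under 5%, approximation valid.
pOH = 2.57, so pH = 14.00 − pOH = 11.43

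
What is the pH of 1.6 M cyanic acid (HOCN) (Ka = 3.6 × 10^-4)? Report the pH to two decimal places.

HOCN ⇌ OCN- + H+
Ka = [H+]²/(1.6 − [H+]) = 3.6 × 10^-4
Neglecting [H+] in the denominator: [H+] = √(3.6 × 10^-4 × 1.6) = 2.40 × 10^-2 M
pH = −log(2.40 × 10^-2) = 1.62

pH = 1.62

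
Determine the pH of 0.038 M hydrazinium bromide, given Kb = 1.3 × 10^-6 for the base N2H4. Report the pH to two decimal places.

N2H5+ is the conjugate acid of the weak base N2H4.
Ka = Kw/Kb = 1.0×10^-14 / 1.3 × 10^-6 = 7.69 × 10^-9
From the ICE table, Ka = x²/(0.038 − x) = 7.69 × 10^-9.
Assume x ≪ 0.038: x ≈ √(7.69 × 10^-9 × 0.038) = 1.71 × 10^-5 M
pH = −log[H+] = −log(1.71 × 10^-5) = 4.77

pH = 4.77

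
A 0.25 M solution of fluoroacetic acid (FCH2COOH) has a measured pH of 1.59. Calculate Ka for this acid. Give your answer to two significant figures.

Ka = 2.9 × 10^-3

[H+] = 10^(-1.59) = 2.57 × 10^-2 M
At equilibrium [HA] = 0.25 − 2.57 × 10^-2 = 2.24 × 10^-1 M
Ka = [H+][A-]/[HA] = (2.57 × 10^-2)² / 2.24 × 10^-1 = 2.9 × 10^-3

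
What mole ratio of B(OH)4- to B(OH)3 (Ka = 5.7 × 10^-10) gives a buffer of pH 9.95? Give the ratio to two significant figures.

ratio = 5.1

pKa = -log(5.7 × 10^-10) = 9.244
pH = pKa + log(r) ⇒ log(r) = 9.95 − 9.244 = +0.706
r = [B(OH)4-]/[B(OH)3] = 10^(+0.706) = 5.08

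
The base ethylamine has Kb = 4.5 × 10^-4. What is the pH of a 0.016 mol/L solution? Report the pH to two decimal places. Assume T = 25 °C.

pH = 11.39

C2H5NH2 + H2O ⇌ C2H5NH3+ + OH-
From the ICE table, Kb = [OH-]²/(0.016 − [OH-]) = 4.5 × 10^-4.
Here C₀/Kb ≈ 35.6, so the small-[OH-] approximation fails. Use the quadratic:
[OH-] = [−0.00045 + √(0.00045² + 2.88e-05)]/2 = 2.47 × 10^-3 M
pOH = 2.61, so pH = 14.00 − pOH = 11.39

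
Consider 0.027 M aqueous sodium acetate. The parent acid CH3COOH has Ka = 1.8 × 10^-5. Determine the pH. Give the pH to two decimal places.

CH3COO- is the conjugate base of the weak acid CH3COOH.
Kb = Kw/Ka = 1.0×10^-14 / 1.8 × 10^-5 = 5.56 × 10^-10
Let x = [OH-] at equilibrium. Kb = x²/(0.027 − x).
Since Kb ≪ C₀, x ≈ √(Kb·C₀) = 3.87 × 10^-6 M.
(x/C₀ = 0.014% < 5%, so the approximation holds.)
pOH = −log(3.87 × 10^-6) = 5.41; pH = 14.00 − 5.41 = 8.59

pH = 8.59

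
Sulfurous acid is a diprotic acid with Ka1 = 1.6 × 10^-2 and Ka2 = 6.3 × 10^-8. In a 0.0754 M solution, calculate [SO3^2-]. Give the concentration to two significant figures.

6.3 × 10^-8 M

First ionization gives [H+] ≈ [HSO3-] = 2.76 × 10^-2 M.
Second step: Ka2 = [H+][SO3^2-]/[HSO3-] ≈ [SO3^2-] (since [H+] ≈ [HSO3-]).
So [SO3^2-] ≈ Ka2.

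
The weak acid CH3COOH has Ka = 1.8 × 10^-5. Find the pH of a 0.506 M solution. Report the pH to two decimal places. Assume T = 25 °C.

CH3COOH ⇌ CH3COO- + H+
Let x = [H+] at equilibrium. Ka = x²/(0.506 − x).
Assume x ≪ 0.506: x ≈ √(1.8 × 10^-5 × 0.506) = 3.02 × 10^-3 M
pH = −log[H+] = −log(3.02 × 10^-3) = 2.52

pH = 2.52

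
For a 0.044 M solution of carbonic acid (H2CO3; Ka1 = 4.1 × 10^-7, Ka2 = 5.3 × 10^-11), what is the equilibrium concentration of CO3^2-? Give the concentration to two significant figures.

First ionization gives [H+] ≈ [HCO3-] = 1.34 × 10^-4 M.
Second step: Ka2 = [H+][CO3^2-]/[HCO3-] ≈ [CO3^2-] (since [H+] ≈ [HCO3-]).
So [CO3^2-] ≈ Ka2.

5.3 × 10^-11 M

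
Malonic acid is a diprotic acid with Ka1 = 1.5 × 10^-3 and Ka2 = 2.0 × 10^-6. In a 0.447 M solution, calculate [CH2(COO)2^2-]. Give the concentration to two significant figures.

2.0 × 10^-6 M

First ionization gives [H+] ≈ [CH2(COOH)COO-] = 2.52 × 10^-2 M.
Second step: Ka2 = [H+][CH2(COO)2^2-]/[CH2(COOH)COO-] ≈ [CH2(COO)2^2-] (since [H+] ≈ [CH2(COOH)COO-]).
So [CH2(COO)2^2-] ≈ Ka2.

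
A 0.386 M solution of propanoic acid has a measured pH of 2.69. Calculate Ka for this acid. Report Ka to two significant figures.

Ka = 1.1 × 10^-5

[H+] = 10^(-2.69) = 2.04 × 10^-3 M
At equilibrium [HA] = 0.386 − 2.04 × 10^-3 = 3.84 × 10^-1 M
Ka = [H+][A-]/[HA] = (2.04 × 10^-3)² / 3.84 × 10^-1 = 1.1 × 10^-5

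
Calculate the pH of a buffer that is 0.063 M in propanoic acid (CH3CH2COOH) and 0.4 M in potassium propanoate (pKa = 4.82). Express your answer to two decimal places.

Using pH = pKa + log([base]/[acid]) with [base]/[acid] = 0.4/0.063:
pH = 4.82 + (+0.803) = 5.62

pH = 5.62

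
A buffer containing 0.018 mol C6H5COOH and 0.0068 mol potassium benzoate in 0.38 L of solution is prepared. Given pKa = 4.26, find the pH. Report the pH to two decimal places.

pH = pKa + log([A⁻]/[HA]) = 4.26 + log(0.0068/0.018)
pH = 4.26 + (-0.423) = 3.84

pH = 3.84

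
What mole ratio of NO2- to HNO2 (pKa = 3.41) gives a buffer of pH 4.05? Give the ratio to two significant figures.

ratio = 4.4

pH = pKa + log(r) ⇒ log(r) = 4.05 − 3.41 = +0.64
r = [NO2-]/[HNO2] = 10^(+0.64) = 4.37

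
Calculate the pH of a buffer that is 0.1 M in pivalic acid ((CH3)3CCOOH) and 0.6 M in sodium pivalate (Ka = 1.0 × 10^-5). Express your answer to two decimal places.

pKa = −log(1.0 × 10^-5) = 5.000
Henderson–Hasselbalch: pH = pKa + log([(CH3)3CCOO-]/[(CH3)3CCOOH]) = 5.000 + log(0.6/0.1)
pH = 5.000 + (+0.778) = 5.78

pH = 5.78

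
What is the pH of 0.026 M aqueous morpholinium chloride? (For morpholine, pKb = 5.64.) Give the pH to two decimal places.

pH = 4.97

C4H8ONH2+ is the conjugate acid of the weak base C4H8ONH.
Kb = 10^(−5.64) = 2.29 × 10^-6
Ka = Kw/Kb = 1.0×10^-14 / 2.29 × 10^-6 = 4.37 × 10^-9
Let x = [H+] at equilibrium. Ka = x²/(0.026 − x).
Neglecting x in the denominator: x = √(4.37 × 10^-9 × 0.026) = 1.07 × 10^-5 M
(x/C₀ = 0.041% < 5%, so the approximation holds.)
pH = −log[H+] = −log(1.07 × 10^-5) = 4.97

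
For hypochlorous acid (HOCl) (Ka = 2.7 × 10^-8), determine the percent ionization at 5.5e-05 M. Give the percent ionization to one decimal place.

2.2%

HOCl ⇌ OCl- + H+; let x = [H+] at equilibrium.
x ≈ √(Ka·C₀) = √(2.7 × 10^-8 × 5.5e-05) = 1.22 × 10^-6 M
Fraction ionized = 1.22 × 10^-6 / 5.5e-05 = 0.0222 → 2.2%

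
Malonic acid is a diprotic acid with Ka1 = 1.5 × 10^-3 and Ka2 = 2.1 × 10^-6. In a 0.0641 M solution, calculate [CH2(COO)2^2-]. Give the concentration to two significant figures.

2.1 × 10^-6 M

First ionization gives [H+] ≈ [CH2(COOH)COO-] = 9.08 × 10^-3 M.
Second step: Ka2 = [H+][CH2(COO)2^2-]/[CH2(COOH)COO-] ≈ [CH2(COO)2^2-] (since [H+] ≈ [CH2(COOH)COO-]).
So [CH2(COO)2^2-] ≈ Ka2.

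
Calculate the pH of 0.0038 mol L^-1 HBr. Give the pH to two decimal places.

pH = 2.42

HBr is a strong acid and dissociates completely, so [H+] = 0.0038 M.
pH = -log(0.0038) = 2.42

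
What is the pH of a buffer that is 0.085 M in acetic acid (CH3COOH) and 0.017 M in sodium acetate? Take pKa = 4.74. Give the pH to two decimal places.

Henderson–Hasselbalch: pH = pKa + log([CH3COO-]/[CH3COOH]) = 4.74 + log(0.017/0.085)
pH = 4.74 + (-0.699) = 4.04

pH = 4.04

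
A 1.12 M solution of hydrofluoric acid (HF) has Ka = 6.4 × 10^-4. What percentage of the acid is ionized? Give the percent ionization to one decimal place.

2.4%

HF ⇌ F- + H+; let x = [H+] at equilibrium.
x ≈ √(Ka·C₀) = √(6.4 × 10^-4 × 1.12) = 2.68 × 10^-2 M
% ionization = x/C₀ × 100% = 2.68 × 10^-2/1.12 × 100% = 2.4%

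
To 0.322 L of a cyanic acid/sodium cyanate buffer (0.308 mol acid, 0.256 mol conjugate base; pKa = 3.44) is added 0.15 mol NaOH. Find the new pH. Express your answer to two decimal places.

OH- converts HOCN to OCN-: HOCN → 0.158 mol, OCN- → 0.406 mol.
pH = pKa + log(n_OCN-/n_HOCN) = 3.44 + log(0.406/0.158) = 3.44 + (+0.410)

pH = 3.85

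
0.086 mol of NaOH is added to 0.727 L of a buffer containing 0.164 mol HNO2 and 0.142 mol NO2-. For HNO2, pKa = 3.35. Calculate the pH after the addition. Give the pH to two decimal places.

OH- converts HNO2 to NO2-: HNO2 → 0.078 mol, NO2- → 0.228 mol.
pH = pKa + log(n_NO2-/n_HNO2) = 3.35 + log(0.228/0.078) = 3.35 + (+0.466)

pH = 3.82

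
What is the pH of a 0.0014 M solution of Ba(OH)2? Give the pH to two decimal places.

pH = 11.45

Ba(OH)2 is a strong base (each formula unit releases 2 OH-); [OH-] = 0.0028 M.
pOH = -log(0.0028) = 2.55
pH = 14.00 - 2.55 = 11.45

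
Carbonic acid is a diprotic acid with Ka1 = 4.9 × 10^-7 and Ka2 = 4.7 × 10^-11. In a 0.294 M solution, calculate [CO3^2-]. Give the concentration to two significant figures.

First ionization gives [H+] ≈ [HCO3-] = 3.80 × 10^-4 M.
Second step: Ka2 = [H+][CO3^2-]/[HCO3-] ≈ [CO3^2-] (since [H+] ≈ [HCO3-]).
So [CO3^2-] ≈ Ka2.

4.7 × 10^-11 M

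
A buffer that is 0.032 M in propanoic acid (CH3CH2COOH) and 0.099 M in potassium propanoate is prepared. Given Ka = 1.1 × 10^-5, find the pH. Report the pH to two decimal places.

pH = 5.45

pKa = −log(1.1 × 10^-5) = 4.959
pH = pKa + log([A⁻]/[HA]) = 4.959 + log(0.099/0.032)
pH = 4.959 + (+0.490) = 5.45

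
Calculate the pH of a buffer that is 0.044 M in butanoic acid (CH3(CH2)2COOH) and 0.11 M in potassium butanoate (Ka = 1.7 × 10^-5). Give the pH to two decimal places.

pH = 5.17

pKa = −log(1.7 × 10^-5) = 4.770
Using pH = pKa + log([base]/[acid]) with [base]/[acid] = 0.11/0.044:
pH = 4.770 + (+0.398) = 5.17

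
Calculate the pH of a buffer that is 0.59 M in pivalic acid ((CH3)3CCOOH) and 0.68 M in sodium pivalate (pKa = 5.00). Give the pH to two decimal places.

Henderson–Hasselbalch: pH = pKa + log([(CH3)3CCOO-]/[(CH3)3CCOOH]) = 5.00 + log(0.68/0.59)
pH = 5.00 + (+0.062) = 5.06

pH = 5.06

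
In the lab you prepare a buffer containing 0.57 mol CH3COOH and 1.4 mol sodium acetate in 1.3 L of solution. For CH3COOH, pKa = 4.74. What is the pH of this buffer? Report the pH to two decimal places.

pH = 5.13

Henderson–Hasselbalch: pH = pKa + log([CH3COO-]/[CH3COOH]) = 4.74 + log(1.4/0.57)
pH = 4.74 + (+0.390) = 5.13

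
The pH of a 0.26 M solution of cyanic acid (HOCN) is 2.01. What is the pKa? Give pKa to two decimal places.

[H+] = 10^(-2.01) = 9.77 × 10^-3 M
At equilibrium [HA] = 0.26 − 9.77 × 10^-3 = 2.50 × 10^-1 M
Ka = [H+][A-]/[HA] = (9.77 × 10^-3)² / 2.50 × 10^-1 = 3.82 × 10^-4
pKa = -log(3.82 × 10^-4) = 3.42

pKa = 3.42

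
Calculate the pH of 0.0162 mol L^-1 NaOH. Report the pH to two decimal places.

pH = 12.21

NaOH is a strong base; [OH-] = 0.0162 M.
pOH = -log(0.0162) = 1.79
pH = 14.00 - 1.79 = 12.21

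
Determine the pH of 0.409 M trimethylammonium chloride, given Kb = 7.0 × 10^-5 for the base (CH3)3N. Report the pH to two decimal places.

(CH3)3NH+ is the conjugate acid of the weak base (CH3)3N.
Ka = Kw/Kb = 1.0×10^-14 / 7.0 × 10^-5 = 1.43 × 10^-10
From the ICE table, Ka = x²/(0.409 − x) = 1.43 × 10^-10.
Assume x ≪ 0.409: x ≈ √(1.43 × 10^-10 × 0.409) = 7.65 × 10^-6 M
pH = −log[H+] = −log(7.65 × 10^-6) = 5.12

pH = 5.12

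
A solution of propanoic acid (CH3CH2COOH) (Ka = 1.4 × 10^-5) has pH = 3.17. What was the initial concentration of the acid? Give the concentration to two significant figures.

C₀ = 3.3 × 10^-2 M

[H+] = 10^(-3.17) = 6.76 × 10^-4 M = x
Ka = x²/(C₀ − x) ⇒ C₀ = x + x²/Ka
C₀ = 6.76 × 10^-4 + (6.76 × 10^-4)²/(1.4 × 10^-5) = 3.33 × 10^-2 M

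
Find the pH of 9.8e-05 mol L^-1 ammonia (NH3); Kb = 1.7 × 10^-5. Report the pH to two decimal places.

pH = 9.52

NH3 + H2O ⇌ NH4+ + OH-
Kb = [OH-]²/(9.8e-05 − [OH-]) = 1.7 × 10^-5
Here C₀/Kb ≈ 5.76, so the small-[OH-] approximation fails. Use the quadratic:
[OH-] = (−Kb + √(Kb² + 4·Kb·C₀))/2 = 3.32 × 10^-5 M
pOH = 4.48, so pH = 14.00 − pOH = 9.52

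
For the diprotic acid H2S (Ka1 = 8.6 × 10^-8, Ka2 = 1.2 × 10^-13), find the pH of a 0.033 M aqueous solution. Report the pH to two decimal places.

Ka1 ≫ Ka2, so treat the first dissociation as the only significant source of H+.
Ka1 = x²/(0.033 − x) = 8.6 × 10^-8
x ≈ √(8.6 × 10^-8 × 0.033) = 5.33 × 10^-5 M
pH = −log(5.33 × 10^-5) = 4.27

pH = 4.27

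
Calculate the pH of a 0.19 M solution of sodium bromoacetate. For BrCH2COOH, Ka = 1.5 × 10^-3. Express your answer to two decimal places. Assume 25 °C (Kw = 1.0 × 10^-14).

BrCH2COO- is the conjugate base of the weak acid BrCH2COOH.
Kb = Kw/Ka = 1.0×10^-14 / 1.5 × 10^-3 = 6.67 × 10^-12
From the ICE table, Kb = x²/(0.19 − x) = 6.67 × 10^-12.
Assume x ≪ 0.19: x ≈ √(6.67 × 10^-12 × 0.19) = 1.13 × 10^-6 M
Check: 0.00059% ionized — well under 5%, approximation valid.
pOH = −log(1.13 × 10^-6) = 5.95; pH = 14.00 − 5.95 = 8.05

pH = 8.05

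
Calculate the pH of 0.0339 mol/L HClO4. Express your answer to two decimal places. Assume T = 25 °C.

HClO4 is a strong acid and dissociates completely, so [H+] = 0.0339 M.
pH = -log(0.0339) = 1.47

pH = 1.47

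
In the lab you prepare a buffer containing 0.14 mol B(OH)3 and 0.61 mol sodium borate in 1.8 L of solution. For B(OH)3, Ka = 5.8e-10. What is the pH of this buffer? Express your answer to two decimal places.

pKa = −log(5.8 × 10^-10) = 9.237
pH = pKa + log([A⁻]/[HA]) = 9.237 + log(0.61/0.14)
pH = 9.237 + (+0.639) = 9.88

pH = 9.88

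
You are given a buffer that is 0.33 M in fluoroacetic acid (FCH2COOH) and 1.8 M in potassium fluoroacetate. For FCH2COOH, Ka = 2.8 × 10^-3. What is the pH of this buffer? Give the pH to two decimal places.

pH = 3.29

pKa = −log(2.8 × 10^-3) = 2.553
pH = pKa + log([A⁻]/[HA]) = 2.553 + log(1.8/0.33)
pH = 2.553 + (+0.737) = 3.29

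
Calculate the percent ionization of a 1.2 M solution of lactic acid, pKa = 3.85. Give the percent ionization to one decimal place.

1.1%

CH3CH(OH)COOH ⇌ CH3CH(OH)COO- + H+; let x = [H+] at equilibrium.
Ka = 10^(−3.85) = 1.41 × 10^-4
x ≈ √(Ka·C₀) = √(1.41 × 10^-4 × 1.2) = 1.30 × 10^-2 M
% ionization = x/C₀ × 100% = 1.30 × 10^-2/1.2 × 100% = 1.1%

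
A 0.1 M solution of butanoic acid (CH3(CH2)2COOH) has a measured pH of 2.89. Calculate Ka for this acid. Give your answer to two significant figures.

[H+] = 10^(-2.89) = 1.29 × 10^-3 M
At equilibrium [HA] = 0.1 − 1.29 × 10^-3 = 9.87 × 10^-2 M
Ka = [H+][A-]/[HA] = (1.29 × 10^-3)² / 9.87 × 10^-2 = 1.7 × 10^-5

Ka = 1.7 × 10^-5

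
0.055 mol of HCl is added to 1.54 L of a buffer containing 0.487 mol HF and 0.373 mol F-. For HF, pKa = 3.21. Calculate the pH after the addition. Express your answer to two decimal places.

pH = 2.98

After neutralization: n(HF) = 0.542 mol, n(F-) = 0.318 mol.
pH = pKa + log(n_F-/n_HF) = 3.21 + log(0.318/0.542) = 3.21 + (-0.232)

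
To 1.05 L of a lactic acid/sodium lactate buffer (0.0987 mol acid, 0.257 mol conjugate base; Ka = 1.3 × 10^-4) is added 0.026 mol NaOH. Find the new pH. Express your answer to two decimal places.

OH- converts CH3CH(OH)COOH to CH3CH(OH)COO-: CH3CH(OH)COOH → 0.0727 mol, CH3CH(OH)COO- → 0.283 mol.
pKa = −log(1.3 × 10^-4) = 3.886
Henderson–Hasselbalch with mole ratio 0.283/0.0727: pH = 3.886 + (+0.590)

pH = 4.48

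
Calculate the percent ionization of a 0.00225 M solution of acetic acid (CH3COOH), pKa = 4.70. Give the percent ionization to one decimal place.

9.0%

CH3COOH ⇌ CH3COO- + H+; let x = [H+] at equilibrium.
Ka = 10^(−4.70) = 2.00 × 10^-5
Ka = x²/(C₀ − x); solving the quadratic gives x = 2.02 × 10^-4 M.
% ionization = x/C₀ × 100% = 2.02 × 10^-4/0.00225 × 100% = 9.0%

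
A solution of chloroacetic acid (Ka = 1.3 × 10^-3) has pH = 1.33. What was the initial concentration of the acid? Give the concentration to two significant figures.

[H+] = 10^(-1.33) = 4.68 × 10^-2 M = x
Ka = x²/(C₀ − x) ⇒ C₀ = x + x²/Ka
C₀ = 4.68 × 10^-2 + (4.68 × 10^-2)²/(1.3 × 10^-3) = 1.73 M

C₀ = 1.7 M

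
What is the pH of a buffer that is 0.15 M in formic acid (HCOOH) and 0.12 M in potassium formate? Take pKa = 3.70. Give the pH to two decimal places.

Henderson–Hasselbalch: pH = pKa + log([HCOO-]/[HCOOH]) = 3.70 + log(0.12/0.15)
pH = 3.70 + (-0.097) = 3.60

pH = 3.60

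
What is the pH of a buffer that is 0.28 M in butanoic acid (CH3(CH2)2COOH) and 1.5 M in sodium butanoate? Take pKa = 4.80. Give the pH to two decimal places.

Using pH = pKa + log([base]/[acid]) with [base]/[acid] = 1.5/0.28:
pH = 4.80 + (+0.729) = 5.53

pH = 5.53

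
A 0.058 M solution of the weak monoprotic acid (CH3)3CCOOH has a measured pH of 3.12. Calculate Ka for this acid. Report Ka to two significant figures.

Ka = 1.0 × 10^-5

[H+] = 10^(-3.12) = 7.59 × 10^-4 M
At equilibrium [HA] = 0.058 − 7.59 × 10^-4 = 5.72 × 10^-2 M
Ka = [H+][A-]/[HA] = (7.59 × 10^-4)² / 5.72 × 10^-2 = 1.0 × 10^-5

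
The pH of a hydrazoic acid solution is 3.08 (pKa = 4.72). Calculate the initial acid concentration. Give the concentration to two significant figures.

C₀ = 3.7 × 10^-2 M

[H+] = 10^(-3.08) = 8.32 × 10^-4 M = x
Ka = 10^(−4.72) = 1.91 × 10^-5
Ka = x²/(C₀ − x) ⇒ C₀ = x + x²/Ka
C₀ = 8.32 × 10^-4 + (8.32 × 10^-4)²/(1.91 × 10^-5) = 3.71 × 10^-2 M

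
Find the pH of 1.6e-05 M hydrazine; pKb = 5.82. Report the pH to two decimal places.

pH = 8.63

N2H4 + H2O ⇌ N2H5+ + OH-
Kb = 10^(−5.82) = 1.51 × 10^-6
From the ICE table, Kb = [OH-]²/(1.6e-05 − [OH-]) = 1.51 × 10^-6.
Here C₀/Kb ≈ 10.6, so the small-[OH-] approximation fails. Use the quadratic:
[OH-] = [−1.51e-06 + √(1.51e-06² + 9.66e-11)]/2 = 4.22 × 10^-6 M
pOH = −log(4.22 × 10^-6) = 5.37; pH = 14.00 − 5.37 = 8.63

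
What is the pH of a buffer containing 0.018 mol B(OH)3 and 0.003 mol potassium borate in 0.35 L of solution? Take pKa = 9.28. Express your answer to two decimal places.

pH = 8.50

Henderson–Hasselbalch: pH = pKa + log([B(OH)4-]/[B(OH)3]) = 9.28 + log(0.003/0.018)
pH = 9.28 + (-0.778) = 8.50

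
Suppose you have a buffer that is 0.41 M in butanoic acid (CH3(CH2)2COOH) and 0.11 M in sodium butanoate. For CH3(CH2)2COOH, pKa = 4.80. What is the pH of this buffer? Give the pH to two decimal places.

pH = 4.23

Henderson–Hasselbalch: pH = pKa + log([CH3(CH2)2COO-]/[CH3(CH2)2COOH]) = 4.80 + log(0.11/0.41)
pH = 4.80 + (-0.571) = 4.23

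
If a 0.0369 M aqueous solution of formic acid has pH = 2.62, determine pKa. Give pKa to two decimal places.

pKa = 3.78

[H+] = 10^(-2.62) = 2.40 × 10^-3 M
At equilibrium [HA] = 0.0369 − 2.40 × 10^-3 = 3.45 × 10^-2 M
Ka = [H+][A-]/[HA] = (2.40 × 10^-3)² / 3.45 × 10^-2 = 1.67 × 10^-4
pKa = -log(1.67 × 10^-4) = 3.78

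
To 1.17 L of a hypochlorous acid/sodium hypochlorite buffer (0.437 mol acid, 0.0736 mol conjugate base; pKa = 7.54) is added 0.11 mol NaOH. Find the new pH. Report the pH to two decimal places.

After neutralization: n(HOCl) = 0.327 mol, n(OCl-) = 0.184 mol.
pH = pKa + log(n_OCl-/n_HOCl) = 7.54 + log(0.184/0.327) = 7.54 + (-0.250)

pH = 7.29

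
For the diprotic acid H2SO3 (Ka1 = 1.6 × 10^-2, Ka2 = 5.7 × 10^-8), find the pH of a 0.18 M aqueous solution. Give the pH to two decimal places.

Since Ka1 ≫ Ka2, the first ionization dominates [H+].
Ka1 = x²/(0.18 − x) = 1.6 × 10^-2
Solving the quadratic: x = (−Ka1 + √(Ka1² + 4·Ka1·C₀))/2 = 4.63 × 10^-2 M
pH = −log(4.63 × 10^-2) = 1.33

pH = 1.33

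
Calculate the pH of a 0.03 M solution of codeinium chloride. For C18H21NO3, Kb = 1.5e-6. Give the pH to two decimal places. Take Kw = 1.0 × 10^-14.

pH = 4.85

C18H22NO3+ is the conjugate acid of the weak base C18H21NO3.
Ka = Kw/Kb = 1.0×10^-14 / 1.5 × 10^-6 = 6.67 × 10^-9
Ka = x²/(0.03 − x) = 6.67 × 10^-9
Neglecting x in the denominator: x = √(6.67 × 10^-9 × 0.03) = 1.41 × 10^-5 M
pH = −log(1.41 × 10^-5) = 4.85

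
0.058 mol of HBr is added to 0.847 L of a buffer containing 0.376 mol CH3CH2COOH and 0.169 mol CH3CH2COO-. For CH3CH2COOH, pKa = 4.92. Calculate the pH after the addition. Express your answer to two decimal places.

Added H+ converts CH3CH2COO- to CH3CH2COOH: CH3CH2COOH → 0.434 mol, CH3CH2COO- → 0.111 mol.
pH = pKa + log(n_CH3CH2COO-/n_CH3CH2COOH) = 4.92 + log(0.111/0.434) = 4.92 + (-0.592)

pH = 4.33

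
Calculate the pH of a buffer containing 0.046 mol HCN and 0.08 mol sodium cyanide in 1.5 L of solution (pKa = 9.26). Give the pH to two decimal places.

pH = 9.50

pH = pKa + log([A⁻]/[HA]) = 9.26 + log(0.08/0.046)
pH = 9.26 + (+0.240) = 9.50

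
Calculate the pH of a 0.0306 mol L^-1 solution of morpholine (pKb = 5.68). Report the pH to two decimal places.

pH = 10.40

C4H8ONH + H2O ⇌ C4H8ONH2+ + OH-
Kb = 10^(−5.68) = 2.09 × 10^-6
From the ICE table, Kb = x²/(0.0306 − x) = 2.09 × 10^-6.
Neglecting x in the denominator: x = √(2.09 × 10^-6 × 0.0306) = 2.53 × 10^-4 M
Check: 0.83% ionized — well under 5%, approximation valid.
pOH = 3.60, so pH = 14.00 − pOH = 10.40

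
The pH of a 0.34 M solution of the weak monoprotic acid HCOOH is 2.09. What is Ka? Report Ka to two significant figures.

[H+] = 10^(-2.09) = 8.13 × 10^-3 M
At equilibrium [HA] = 0.34 − 8.13 × 10^-3 = 3.32 × 10^-1 M
Ka = [H+][A-]/[HA] = (8.13 × 10^-3)² / 3.32 × 10^-1 = 2.0 × 10^-4

Ka = 2.0 × 10^-4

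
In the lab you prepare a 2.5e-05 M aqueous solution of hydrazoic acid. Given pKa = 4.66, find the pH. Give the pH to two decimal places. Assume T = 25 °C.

pH = 4.83

HN3 ⇌ N3- + H+
Ka = 10^(−4.66) = 2.19 × 10^-5
Ka = [H+]²/(2.5e-05 − [H+]) = 2.19 × 10^-5
Here C₀/Ka ≈ 1.14, so the small-[H+] approximation fails. Use the quadratic:
[H+] = (−Ka + √(Ka² + 4·Ka·C₀))/2 = 1.49 × 10^-5 M
pH = −log(1.49 × 10^-5) = 4.83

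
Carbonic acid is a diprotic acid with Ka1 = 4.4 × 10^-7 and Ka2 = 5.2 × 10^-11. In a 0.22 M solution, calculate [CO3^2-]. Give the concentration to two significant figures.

First ionization gives [H+] ≈ [HCO3-] = 3.11 × 10^-4 M.
Second step: Ka2 = [H+][CO3^2-]/[HCO3-] ≈ [CO3^2-] (since [H+] ≈ [HCO3-]).
So [CO3^2-] ≈ Ka2.

5.2 × 10^-11 M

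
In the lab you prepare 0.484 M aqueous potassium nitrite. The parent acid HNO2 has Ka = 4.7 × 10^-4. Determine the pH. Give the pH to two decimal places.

NO2- is the conjugate base of the weak acid HNO2.
Kb = Kw/Ka = 1.0×10^-14 / 4.7 × 10^-4 = 2.13 × 10^-11
From the ICE table, Kb = x²/(0.484 − x) = 2.13 × 10^-11.
Since Kb ≪ C₀, x ≈ √(Kb·C₀) = 3.21 × 10^-6 M.
pOH = −log(3.21 × 10^-6) = 5.49; pH = 14.00 − 5.49 = 8.51

pH = 8.51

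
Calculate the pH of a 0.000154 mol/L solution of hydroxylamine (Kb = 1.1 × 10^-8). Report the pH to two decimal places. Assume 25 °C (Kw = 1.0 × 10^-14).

NH2OH + H2O ⇌ NH3OH+ + OH-
Kb = x²/(0.000154 − x) = 1.1 × 10^-8
Assume x ≪ 0.000154: x ≈ √(1.1 × 10^-8 × 0.000154) = 1.30 × 10^-6 M
Check: 0.85% ionized — well under 5%, approximation valid.
pOH = −log(1.30 × 10^-6) = 5.89; pH = 14.00 − 5.89 = 8.11

pH = 8.11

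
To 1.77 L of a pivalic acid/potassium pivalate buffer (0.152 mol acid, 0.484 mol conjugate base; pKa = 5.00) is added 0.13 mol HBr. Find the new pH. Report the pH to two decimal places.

pH = 5.10

After neutralization: n((CH3)3CCOOH) = 0.282 mol, n((CH3)3CCOO-) = 0.354 mol.
pH = pKa + log([A⁻]/[HA]) = 5.00 + log(0.354/0.282) = 5.00 +0.099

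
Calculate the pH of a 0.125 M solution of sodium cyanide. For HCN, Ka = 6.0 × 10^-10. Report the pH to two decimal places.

CN- is the conjugate base of the weak acid HCN.
Kb = Kw/Ka = 1.0×10^-14 / 6.0 × 10^-10 = 1.67 × 10^-5
From the ICE table, Kb = x²/(0.125 − x) = 1.67 × 10^-5.
Since Kb ≪ C₀, x ≈ √(Kb·C₀) = 1.44 × 10^-3 M.
Check: 1.2% ionized — well under 5%, approximation valid.
pOH = −log(1.44 × 10^-3) = 2.84; pH = 14.00 − 2.84 = 11.16

pH = 11.16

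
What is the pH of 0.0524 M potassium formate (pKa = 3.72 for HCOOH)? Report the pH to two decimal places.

pH = 8.22

HCOO- is the conjugate base of the weak acid HCOOH.
Ka = 10^(−3.72) = 1.91 × 10^-4
Kb = Kw/Ka = 1.0×10^-14 / 1.91 × 10^-4 = 5.24 × 10^-11
Let x = [OH-] at equilibrium. Kb = x²/(0.0524 − x).
Assume x ≪ 0.0524: x ≈ √(5.24 × 10^-11 × 0.0524) = 1.66 × 10^-6 M
pOH = 5.78, so pH = 14.00 − pOH = 8.22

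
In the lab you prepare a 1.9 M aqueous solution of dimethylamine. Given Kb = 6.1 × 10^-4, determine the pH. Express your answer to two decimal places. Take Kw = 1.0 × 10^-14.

pH = 12.53

(CH3)2NH + H2O ⇌ (CH3)2NH2+ + OH-
From the ICE table, Kb = [OH-]²/(1.9 − [OH-]) = 6.1 × 10^-4.
Neglecting [OH-] in the denominator: [OH-] = √(6.1 × 10^-4 × 1.9) = 3.40 × 10^-2 M
pOH = −log(3.40 × 10^-2) = 1.47; pH = 14.00 − 1.47 = 12.53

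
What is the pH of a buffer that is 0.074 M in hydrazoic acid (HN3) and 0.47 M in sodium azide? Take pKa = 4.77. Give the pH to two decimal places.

Using pH = pKa + log([base]/[acid]) with [base]/[acid] = 0.47/0.074:
pH = 4.77 + (+0.803) = 5.57

pH = 5.57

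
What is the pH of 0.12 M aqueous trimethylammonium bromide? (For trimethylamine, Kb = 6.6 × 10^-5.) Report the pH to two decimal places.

pH = 5.37

(CH3)3NH+ is the conjugate acid of the weak base (CH3)3N.
Ka = Kw/Kb = 1.0×10^-14 / 6.6 × 10^-5 = 1.52 × 10^-10
Ka = [H+]²/(0.12 − [H+]) = 1.52 × 10^-10
Assume [H+] ≪ 0.12: [H+] ≈ √(1.52 × 10^-10 × 0.12) = 4.27 × 10^-6 M
([H+]/C₀ = 0.0036% < 5%, so the approximation holds.)
pH = −log(4.27 × 10^-6) = 5.37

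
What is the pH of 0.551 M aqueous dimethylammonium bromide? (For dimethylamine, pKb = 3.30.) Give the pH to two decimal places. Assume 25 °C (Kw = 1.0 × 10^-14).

pH = 5.48

(CH3)2NH2+ is the conjugate acid of the weak base (CH3)2NH.
Kb = 10^(−3.30) = 5.01 × 10^-4
Ka = Kw/Kb = 1.0×10^-14 / 5.01 × 10^-4 = 2.00 × 10^-11
From the ICE table, Ka = [H+]²/(0.551 − [H+]) = 2.00 × 10^-11.
Assume [H+] ≪ 0.551: [H+] ≈ √(2.00 × 10^-11 × 0.551) = 3.32 × 10^-6 M
Check: 0.0006% ionized — well under 5%, approximation valid.
pH = −log(3.32 × 10^-6) = 5.48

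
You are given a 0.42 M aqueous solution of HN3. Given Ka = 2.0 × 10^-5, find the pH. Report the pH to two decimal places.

pH = 2.54

HN3 ⇌ N3- + H+
Ka = x²/(0.42 − x) = 2.0 × 10^-5
Assume x ≪ 0.42: x ≈ √(2.0 × 10^-5 × 0.42) = 2.90 × 10^-3 M
(x/C₀ = 0.69% < 5%, so the approximation holds.)
pH = −log(2.90 × 10^-3) = 2.54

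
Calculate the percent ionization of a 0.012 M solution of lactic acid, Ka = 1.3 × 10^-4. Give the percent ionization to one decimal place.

CH3CH(OH)COOH ⇌ CH3CH(OH)COO- + H+; let x = [H+] at equilibrium.
Solve x² + 0.00013x − 1.56e-06 = 0 → x = 1.19 × 10^-3 M
% ionization = x/C₀ × 100% = 1.19 × 10^-3/0.012 × 100% = 9.9%

9.9%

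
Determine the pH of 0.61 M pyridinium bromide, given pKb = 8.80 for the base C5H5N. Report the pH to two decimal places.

pH = 2.71

C5H5NH+ is the conjugate acid of the weak base C5H5N.
Kb = 10^(−8.80) = 1.58 × 10^-9
Ka = Kw/Kb = 1.0×10^-14 / 1.58 × 10^-9 = 6.33 × 10^-6
Ka = x²/(0.61 − x) = 6.33 × 10^-6
Since Ka ≪ C₀, x ≈ √(Ka·C₀) = 1.97 × 10^-3 M.
pH = −log(1.97 × 10^-3) = 2.71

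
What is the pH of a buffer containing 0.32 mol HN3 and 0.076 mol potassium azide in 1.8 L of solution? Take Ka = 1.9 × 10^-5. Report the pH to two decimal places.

pH = 4.10

pKa = −log(1.9 × 10^-5) = 4.721
Henderson–Hasselbalch: pH = pKa + log([N3-]/[HN3]) = 4.721 + log(0.076/0.32)
pH = 4.721 + (-0.624) = 4.10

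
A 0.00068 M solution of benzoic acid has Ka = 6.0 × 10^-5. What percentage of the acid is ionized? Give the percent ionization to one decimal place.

25.6%

C6H5COOH ⇌ C6H5COO- + H+; let x = [H+] at equilibrium.
Ka = x²/(C₀ − x); solving the quadratic gives x = 1.74 × 10^-4 M.
% ionization = x/C₀ × 100% = 1.74 × 10^-4/0.00068 × 100% = 25.6%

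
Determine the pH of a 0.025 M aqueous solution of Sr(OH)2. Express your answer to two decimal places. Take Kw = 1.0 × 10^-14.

Sr(OH)2 is a strong base (each formula unit releases 2 OH-); [OH-] = 0.05 M.
pOH = -log(0.05) = 1.30
pH = 14.00 - 1.30 = 12.70

pH = 12.70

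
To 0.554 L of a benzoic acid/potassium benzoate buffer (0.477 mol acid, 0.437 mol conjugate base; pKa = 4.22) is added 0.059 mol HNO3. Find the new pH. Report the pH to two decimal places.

pH = 4.07

After neutralization: n(C6H5COOH) = 0.536 mol, n(C6H5COO-) = 0.378 mol.
pH = pKa + log([A⁻]/[HA]) = 4.22 + log(0.378/0.536) = 4.22 -0.152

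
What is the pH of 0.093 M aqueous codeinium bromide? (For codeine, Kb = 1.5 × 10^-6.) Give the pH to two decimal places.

pH = 4.60

C18H22NO3+ is the conjugate acid of the weak base C18H21NO3.
Ka = Kw/Kb = 1.0×10^-14 / 1.5 × 10^-6 = 6.67 × 10^-9
Ka = x²/(0.093 − x) = 6.67 × 10^-9
Assume x ≪ 0.093: x ≈ √(6.67 × 10^-9 × 0.093) = 2.49 × 10^-5 M
(x/C₀ = 0.027% < 5%, so the approximation holds.)
pH = −log(2.49 × 10^-5) = 4.60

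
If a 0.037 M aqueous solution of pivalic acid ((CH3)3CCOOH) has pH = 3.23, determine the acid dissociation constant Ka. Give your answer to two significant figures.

[H+] = 10^(-3.23) = 5.89 × 10^-4 M
At equilibrium [HA] = 0.037 − 5.89 × 10^-4 = 3.64 × 10^-2 M
Ka = [H+][A-]/[HA] = (5.89 × 10^-4)² / 3.64 × 10^-2 = 9.5 × 10^-6

Ka = 9.5 × 10^-6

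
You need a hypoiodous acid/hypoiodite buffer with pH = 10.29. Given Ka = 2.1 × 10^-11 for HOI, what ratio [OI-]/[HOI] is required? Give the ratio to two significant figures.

pKa = -log(2.1 × 10^-11) = 10.678
pH = pKa + log(r) ⇒ log(r) = 10.29 − 10.678 = -0.388
r = [OI-]/[HOI] = 10^(-0.388) = 0.409

ratio = 0.41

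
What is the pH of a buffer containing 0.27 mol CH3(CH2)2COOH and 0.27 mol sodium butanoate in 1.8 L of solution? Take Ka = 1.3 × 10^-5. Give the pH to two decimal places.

pKa = −log(1.3 × 10^-5) = 4.886
Using pH = pKa + log([base]/[acid]) with [base]/[acid] = 0.27/0.27:
pH = 4.886 + (+0.000) = 4.89

pH = 4.89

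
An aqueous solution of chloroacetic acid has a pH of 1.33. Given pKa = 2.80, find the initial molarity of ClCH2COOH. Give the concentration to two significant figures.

C₀ = 1.4 M

[H+] = 10^(-1.33) = 4.68 × 10^-2 M = x
Ka = 10^(−2.80) = 1.58 × 10^-3
Ka = x²/(C₀ − x) ⇒ C₀ = x + x²/Ka
C₀ = 4.68 × 10^-2 + (4.68 × 10^-2)²/(1.58 × 10^-3) = 1.43 M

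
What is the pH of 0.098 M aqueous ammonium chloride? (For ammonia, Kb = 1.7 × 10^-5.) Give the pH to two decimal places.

NH4+ is the conjugate acid of the weak base NH3.
Ka = Kw/Kb = 1.0×10^-14 / 1.7 × 10^-5 = 5.88 × 10^-10
Ka = [H+]²/(0.098 − [H+]) = 5.88 × 10^-10
Neglecting [H+] in the denominator: [H+] = √(5.88 × 10^-10 × 0.098) = 7.59 × 10^-6 M
pH = −log[H+] = −log(7.59 × 10^-6) = 5.12

pH = 5.12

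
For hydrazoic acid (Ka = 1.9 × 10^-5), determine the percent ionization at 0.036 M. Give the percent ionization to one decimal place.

HN3 ⇌ N3- + H+; let x = [H+] at equilibrium.
x ≈ √(Ka·C₀) = √(1.9 × 10^-5 × 0.036) = 8.27 × 10^-4 M
% ionization = x/C₀ × 100% = 8.27 × 10^-4/0.036 × 100% = 2.3%

2.3%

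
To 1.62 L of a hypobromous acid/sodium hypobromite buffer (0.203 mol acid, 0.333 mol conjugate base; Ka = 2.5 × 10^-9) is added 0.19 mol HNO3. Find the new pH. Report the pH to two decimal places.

pH = 8.16

Added H+ converts OBr- to HOBr: HOBr → 0.393 mol, OBr- → 0.143 mol.
pKa = −log(2.5 × 10^-9) = 8.602
Henderson–Hasselbalch with mole ratio 0.143/0.393: pH = 8.602 + (-0.439)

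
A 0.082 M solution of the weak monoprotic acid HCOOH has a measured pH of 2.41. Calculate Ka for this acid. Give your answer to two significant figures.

[H+] = 10^(-2.41) = 3.89 × 10^-3 M
At equilibrium [HA] = 0.082 − 3.89 × 10^-3 = 7.81 × 10^-2 M
Ka = [H+][A-]/[HA] = (3.89 × 10^-3)² / 7.81 × 10^-2 = 1.9 × 10^-4

Ka = 1.9 × 10^-4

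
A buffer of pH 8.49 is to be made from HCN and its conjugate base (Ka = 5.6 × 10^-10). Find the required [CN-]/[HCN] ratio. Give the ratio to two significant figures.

ratio = 0.17

pKa = -log(5.6 × 10^-10) = 9.252
pH = pKa + log(r) ⇒ log(r) = 8.49 − 9.252 = -0.762
r = [CN-]/[HCN] = 10^(-0.762) = 0.173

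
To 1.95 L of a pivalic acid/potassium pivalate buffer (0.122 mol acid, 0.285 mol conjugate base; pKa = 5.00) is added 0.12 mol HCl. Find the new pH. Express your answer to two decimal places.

pH = 4.83

Added H+ converts (CH3)3CCOO- to (CH3)3CCOOH: (CH3)3CCOOH → 0.242 mol, (CH3)3CCOO- → 0.165 mol.
pH = pKa + log(n_(CH3)3CCOO-/n_(CH3)3CCOOH) = 5.00 + log(0.165/0.242) = 5.00 + (-0.166)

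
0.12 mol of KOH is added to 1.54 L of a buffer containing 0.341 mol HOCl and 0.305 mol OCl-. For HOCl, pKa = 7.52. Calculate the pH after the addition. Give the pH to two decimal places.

After neutralization: n(HOCl) = 0.221 mol, n(OCl-) = 0.425 mol.
pH = pKa + log(n_OCl-/n_HOCl) = 7.52 + log(0.425/0.221) = 7.52 + (+0.284)

pH = 7.80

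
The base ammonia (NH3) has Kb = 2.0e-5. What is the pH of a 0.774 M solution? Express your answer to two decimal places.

NH3 + H2O ⇌ NH4+ + OH-
From the ICE table, Kb = x²/(0.774 − x) = 2.0 × 10^-5.
Neglecting x in the denominator: x = √(2.0 × 10^-5 × 0.774) = 3.93 × 10^-3 M
Check: 0.51% ionized — well under 5%, approximation valid.
pOH = 2.41, so pH = 14.00 − pOH = 11.59

pH = 11.59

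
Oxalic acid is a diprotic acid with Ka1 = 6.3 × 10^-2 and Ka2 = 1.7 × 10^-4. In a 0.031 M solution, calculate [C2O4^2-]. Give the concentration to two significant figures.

First ionization gives [H+] ≈ [HC2O4-] = 2.28 × 10^-2 M.
Second step: Ka2 = [H+][C2O4^2-]/[HC2O4-] ≈ [C2O4^2-] (since [H+] ≈ [HC2O4-]).
So [C2O4^2-] ≈ Ka2.

1.7 × 10^-4 M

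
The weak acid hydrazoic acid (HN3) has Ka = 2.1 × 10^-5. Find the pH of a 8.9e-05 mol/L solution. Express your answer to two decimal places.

pH = 4.47

HN3 ⇌ N3- + H+
From the ICE table, Ka = x²/(8.9e-05 − x) = 2.1 × 10^-5.
The 5% rule fails; solving x² + Ka·x − Ka·C₀ = 0 exactly:
x = [−2.1e-05 + √(2.1e-05² + 7.48e-09)]/2 = 3.40 × 10^-5 M
pH = −log(3.40 × 10^-5) = 4.47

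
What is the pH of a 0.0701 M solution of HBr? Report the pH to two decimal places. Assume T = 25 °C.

pH = 1.15

HBr is a strong acid and dissociates completely, so [H+] = 0.0701 M.
pH = -log(0.0701) = 1.15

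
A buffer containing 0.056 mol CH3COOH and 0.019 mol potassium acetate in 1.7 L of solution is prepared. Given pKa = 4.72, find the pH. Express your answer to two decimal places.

Henderson–Hasselbalch: pH = pKa + log([CH3COO-]/[CH3COOH]) = 4.72 + log(0.019/0.056)
pH = 4.72 + (-0.469) = 4.25

pH = 4.25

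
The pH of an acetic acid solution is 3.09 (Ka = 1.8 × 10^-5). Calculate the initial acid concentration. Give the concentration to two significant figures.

C₀ = 3.8 × 10^-2 M

[H+] = 10^(-3.09) = 8.13 × 10^-4 M = x
Ka = x²/(C₀ − x) ⇒ C₀ = x + x²/Ka
C₀ = 8.13 × 10^-4 + (8.13 × 10^-4)²/(1.8 × 10^-5) = 3.75 × 10^-2 M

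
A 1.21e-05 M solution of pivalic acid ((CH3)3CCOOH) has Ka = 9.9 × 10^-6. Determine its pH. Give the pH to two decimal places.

(CH3)3CCOOH ⇌ (CH3)3CCOO- + H+
Ka = x²/(1.21e-05 − x) = 9.9 × 10^-6
The 5% rule fails; solving x² + Ka·x − Ka·C₀ = 0 exactly:
x = (−Ka + √(Ka² + 4·Ka·C₀))/2 = 7.06 × 10^-6 M
pH = −log[H+] = −log(7.06 × 10^-6) = 5.15

pH = 5.15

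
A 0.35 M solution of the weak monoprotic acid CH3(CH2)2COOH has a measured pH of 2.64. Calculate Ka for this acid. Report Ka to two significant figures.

[H+] = 10^(-2.64) = 2.29 × 10^-3 M
At equilibrium [HA] = 0.35 − 2.29 × 10^-3 = 3.48 × 10^-1 M
Ka = [H+][A-]/[HA] = (2.29 × 10^-3)² / 3.48 × 10^-1 = 1.5 × 10^-5

Ka = 1.5 × 10^-5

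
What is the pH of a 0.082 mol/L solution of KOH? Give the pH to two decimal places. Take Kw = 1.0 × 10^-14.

pH = 12.91

KOH is a strong base; [OH-] = 0.082 M.
pOH = -log(0.082) = 1.09
pH = 14.00 - 1.09 = 12.91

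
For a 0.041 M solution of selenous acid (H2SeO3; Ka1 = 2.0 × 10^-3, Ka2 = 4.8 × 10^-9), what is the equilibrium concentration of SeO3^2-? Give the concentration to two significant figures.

First ionization gives [H+] ≈ [HSeO3-] = 8.11 × 10^-3 M.
Second step: Ka2 = [H+][SeO3^2-]/[HSeO3-] ≈ [SeO3^2-] (since [H+] ≈ [HSeO3-]).
So [SeO3^2-] ≈ Ka2.

4.8 × 10^-9 M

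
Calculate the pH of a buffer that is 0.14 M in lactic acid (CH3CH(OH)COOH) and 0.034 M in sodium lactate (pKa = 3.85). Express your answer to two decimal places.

Using pH = pKa + log([base]/[acid]) with [base]/[acid] = 0.034/0.14:
pH = 3.85 + (-0.615) = 3.24

pH = 3.24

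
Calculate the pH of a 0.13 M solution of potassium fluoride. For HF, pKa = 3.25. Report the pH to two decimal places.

pH = 8.18

F- is the conjugate base of the weak acid HF.
Ka = 10^(−3.25) = 5.62 × 10^-4
Kb = Kw/Ka = 1.0×10^-14 / 5.62 × 10^-4 = 1.78 × 10^-11
Kb = x²/(0.13 − x) = 1.78 × 10^-11
Neglecting x in the denominator: x = √(1.78 × 10^-11 × 0.13) = 1.52 × 10^-6 M
(x/C₀ = 0.0012% < 5%, so the approximation holds.)
pOH = 5.82, so pH = 14.00 − pOH = 8.18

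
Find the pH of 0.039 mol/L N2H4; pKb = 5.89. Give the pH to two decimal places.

N2H4 + H2O ⇌ N2H5+ + OH-
Kb = 10^(−5.89) = 1.29 × 10^-6
From the ICE table, Kb = [OH-]²/(0.039 − [OH-]) = 1.29 × 10^-6.
Neglecting [OH-] in the denominator: [OH-] = √(1.29 × 10^-6 × 0.039) = 2.24 × 10^-4 M
pOH = 3.65, so pH = 14.00 − pOH = 10.35

pH = 10.35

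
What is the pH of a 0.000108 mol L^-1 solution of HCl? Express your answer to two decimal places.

HCl is a strong acid and dissociates completely, so [H+] = 0.000108 M.
pH = -log(0.000108) = 3.97

pH = 3.97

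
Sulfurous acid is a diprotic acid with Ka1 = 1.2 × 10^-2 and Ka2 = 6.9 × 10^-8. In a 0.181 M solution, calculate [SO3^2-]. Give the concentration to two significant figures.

6.9 × 10^-8 M

First ionization gives [H+] ≈ [HSO3-] = 4.10 × 10^-2 M.
Second step: Ka2 = [H+][SO3^2-]/[HSO3-] ≈ [SO3^2-] (since [H+] ≈ [HSO3-]).
So [SO3^2-] ≈ Ka2.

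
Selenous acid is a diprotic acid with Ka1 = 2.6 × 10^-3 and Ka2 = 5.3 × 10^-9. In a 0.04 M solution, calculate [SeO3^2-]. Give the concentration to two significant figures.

First ionization gives [H+] ≈ [HSeO3-] = 8.98 × 10^-3 M.
Second step: Ka2 = [H+][SeO3^2-]/[HSeO3-] ≈ [SeO3^2-] (since [H+] ≈ [HSeO3-]).
So [SeO3^2-] ≈ Ka2.

5.3 × 10^-9 M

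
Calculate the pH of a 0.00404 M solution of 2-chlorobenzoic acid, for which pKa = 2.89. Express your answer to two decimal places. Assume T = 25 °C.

ClC6H4COOH ⇌ ClC6H4COO- + H+
Ka = 10^(−2.89) = 1.29 × 10^-3
From the ICE table, Ka = [H+]²/(0.00404 − [H+]) = 1.29 × 10^-3.
[H+] is not negligible relative to C₀; solve [H+]² + 0.00129·[H+] − 5.21e-06 = 0.
[H+] = (−Ka + √(Ka² + 4·Ka·C₀))/2 = 1.73 × 10^-3 M
pH = −log[H+] = −log(1.73 × 10^-3) = 2.76

pH = 2.76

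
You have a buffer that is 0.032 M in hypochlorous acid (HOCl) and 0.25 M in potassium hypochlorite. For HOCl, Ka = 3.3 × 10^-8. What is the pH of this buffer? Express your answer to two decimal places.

pKa = −log(3.3 × 10^-8) = 7.481
Using pH = pKa + log([base]/[acid]) with [base]/[acid] = 0.25/0.032:
pH = 7.481 + (+0.893) = 8.37

pH = 8.37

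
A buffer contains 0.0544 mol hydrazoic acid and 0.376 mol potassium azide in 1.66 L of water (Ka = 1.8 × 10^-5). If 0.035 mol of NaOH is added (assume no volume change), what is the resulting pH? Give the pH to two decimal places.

After neutralization: n(HN3) = 0.0194 mol, n(N3-) = 0.411 mol.
pKa = −log(1.8 × 10^-5) = 4.745
pH = pKa + log([A⁻]/[HA]) = 4.745 + log(0.411/0.0194) = 4.745 +1.326

pH = 6.07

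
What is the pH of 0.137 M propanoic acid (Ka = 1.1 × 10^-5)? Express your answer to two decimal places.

pH = 2.91

CH3CH2COOH ⇌ CH3CH2COO- + H+
Ka = x²/(0.137 − x) = 1.1 × 10^-5
Since Ka ≪ C₀, x ≈ √(Ka·C₀) = 1.23 × 10^-3 M.
(x/C₀ = 0.9% < 5%, so the approximation holds.)
pH = −log[H+] = −log(1.23 × 10^-3) = 2.91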